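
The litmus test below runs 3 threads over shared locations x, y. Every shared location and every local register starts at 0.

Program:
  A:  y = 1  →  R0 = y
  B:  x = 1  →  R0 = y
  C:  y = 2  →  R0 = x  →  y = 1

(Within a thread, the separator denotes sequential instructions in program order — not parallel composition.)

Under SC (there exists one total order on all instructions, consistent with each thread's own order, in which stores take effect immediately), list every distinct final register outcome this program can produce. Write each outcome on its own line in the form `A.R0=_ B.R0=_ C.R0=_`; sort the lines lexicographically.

A.R0=1 B.R0=0 C.R0=1
A.R0=1 B.R0=1 C.R0=0
A.R0=1 B.R0=1 C.R0=1
A.R0=1 B.R0=2 C.R0=0
A.R0=1 B.R0=2 C.R0=1
A.R0=2 B.R0=0 C.R0=1
A.R0=2 B.R0=1 C.R0=0
A.R0=2 B.R0=1 C.R0=1
A.R0=2 B.R0=2 C.R0=0
A.R0=2 B.R0=2 C.R0=1

outcome vector order: (A.R0,B.R0,C.R0)
|SC outcomes| = 10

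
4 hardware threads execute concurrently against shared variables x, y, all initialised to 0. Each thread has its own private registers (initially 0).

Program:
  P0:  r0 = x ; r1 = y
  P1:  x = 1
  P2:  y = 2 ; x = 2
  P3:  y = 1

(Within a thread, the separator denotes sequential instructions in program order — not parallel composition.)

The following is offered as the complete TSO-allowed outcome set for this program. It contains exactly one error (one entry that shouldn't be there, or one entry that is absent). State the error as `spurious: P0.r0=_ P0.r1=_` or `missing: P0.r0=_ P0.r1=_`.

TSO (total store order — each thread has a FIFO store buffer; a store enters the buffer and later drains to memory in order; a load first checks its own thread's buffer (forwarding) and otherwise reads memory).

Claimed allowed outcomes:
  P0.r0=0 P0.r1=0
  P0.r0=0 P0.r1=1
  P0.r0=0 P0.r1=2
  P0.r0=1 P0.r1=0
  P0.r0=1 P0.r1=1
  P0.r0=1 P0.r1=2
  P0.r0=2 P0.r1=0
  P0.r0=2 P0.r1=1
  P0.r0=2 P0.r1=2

outcome vector order: (P0.r0,P0.r1)
[TSO] allowed = {00, 01, 02, 10, 11, 12, 21, 22}
claimed∖TSO = {20}

spurious: P0.r0=2 P0.r1=0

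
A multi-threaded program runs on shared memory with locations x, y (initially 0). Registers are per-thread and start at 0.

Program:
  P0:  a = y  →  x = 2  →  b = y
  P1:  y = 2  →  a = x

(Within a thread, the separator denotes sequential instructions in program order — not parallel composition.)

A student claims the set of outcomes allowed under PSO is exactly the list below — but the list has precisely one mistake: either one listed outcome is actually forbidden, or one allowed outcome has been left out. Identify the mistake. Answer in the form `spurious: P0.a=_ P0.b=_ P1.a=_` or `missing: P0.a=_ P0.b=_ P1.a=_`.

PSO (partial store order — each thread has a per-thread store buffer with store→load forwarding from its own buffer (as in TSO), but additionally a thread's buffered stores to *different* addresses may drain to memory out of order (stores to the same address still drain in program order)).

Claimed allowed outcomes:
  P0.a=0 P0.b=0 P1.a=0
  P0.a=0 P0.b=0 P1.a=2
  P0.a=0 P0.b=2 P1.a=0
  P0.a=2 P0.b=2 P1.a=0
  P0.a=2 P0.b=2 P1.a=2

outcome vector order: (P0.a,P0.b,P1.a)
PSO (6): <0 0 0>, <0 0 2>, <0 2 0>, <0 2 2>, <2 2 0>, <2 2 2>
PSO∖claimed = {<0 2 2>}

missing: P0.a=0 P0.b=2 P1.a=2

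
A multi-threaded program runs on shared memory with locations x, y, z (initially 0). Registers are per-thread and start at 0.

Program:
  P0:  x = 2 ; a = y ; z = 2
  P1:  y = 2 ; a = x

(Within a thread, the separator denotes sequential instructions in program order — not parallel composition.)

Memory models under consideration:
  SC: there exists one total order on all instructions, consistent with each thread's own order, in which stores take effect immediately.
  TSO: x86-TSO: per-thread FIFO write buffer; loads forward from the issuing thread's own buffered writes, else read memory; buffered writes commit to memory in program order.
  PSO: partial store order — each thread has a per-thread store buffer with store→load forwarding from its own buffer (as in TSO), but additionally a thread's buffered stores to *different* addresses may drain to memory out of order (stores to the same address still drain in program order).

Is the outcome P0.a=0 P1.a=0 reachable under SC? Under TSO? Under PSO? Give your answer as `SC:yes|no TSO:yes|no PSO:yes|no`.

outcome vector order: (P0.a,P1.a)
SC (3): <0 2> <2 0> <2 2>
TSO (4): <0 0> <0 2> <2 0> <2 2>
PSO (4): <0 0> <0 2> <2 0> <2 2>
target <0 0> ∈ {TSO,PSO}

SC:no TSO:yes PSO:yes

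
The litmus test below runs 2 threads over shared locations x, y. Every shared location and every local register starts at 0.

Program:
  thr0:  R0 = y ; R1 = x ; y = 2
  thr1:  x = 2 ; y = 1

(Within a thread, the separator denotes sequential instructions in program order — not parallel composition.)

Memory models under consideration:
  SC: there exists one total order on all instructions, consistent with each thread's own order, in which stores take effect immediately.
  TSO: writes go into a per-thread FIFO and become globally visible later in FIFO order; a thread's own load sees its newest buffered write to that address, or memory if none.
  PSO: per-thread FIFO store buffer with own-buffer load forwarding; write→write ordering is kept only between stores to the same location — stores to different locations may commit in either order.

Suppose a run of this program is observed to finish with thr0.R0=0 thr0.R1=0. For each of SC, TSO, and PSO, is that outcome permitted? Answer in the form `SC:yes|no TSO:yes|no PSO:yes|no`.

outcome vector order: (thr0.R0,thr0.R1)
SC: 3 outcomes — {00, 02, 12}
TSO: 3 outcomes — {00, 02, 12}
PSO: 4 outcomes — {00, 02, 10, 12}
target 00 ∈ {SC,TSO,PSO}

SC:yes TSO:yes PSO:yes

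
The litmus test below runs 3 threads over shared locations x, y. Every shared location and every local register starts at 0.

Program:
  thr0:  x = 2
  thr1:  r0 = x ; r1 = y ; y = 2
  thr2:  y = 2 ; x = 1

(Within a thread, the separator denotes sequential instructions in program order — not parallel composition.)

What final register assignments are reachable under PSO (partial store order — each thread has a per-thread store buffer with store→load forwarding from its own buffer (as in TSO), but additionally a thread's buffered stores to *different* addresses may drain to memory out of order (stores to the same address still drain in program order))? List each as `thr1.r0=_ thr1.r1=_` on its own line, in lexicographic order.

thr1.r0=0 thr1.r1=0
thr1.r0=0 thr1.r1=2
thr1.r0=1 thr1.r1=0
thr1.r0=1 thr1.r1=2
thr1.r0=2 thr1.r1=0
thr1.r0=2 thr1.r1=2

outcome vector order: (thr1.r0,thr1.r1)
|PSO outcomes| = 6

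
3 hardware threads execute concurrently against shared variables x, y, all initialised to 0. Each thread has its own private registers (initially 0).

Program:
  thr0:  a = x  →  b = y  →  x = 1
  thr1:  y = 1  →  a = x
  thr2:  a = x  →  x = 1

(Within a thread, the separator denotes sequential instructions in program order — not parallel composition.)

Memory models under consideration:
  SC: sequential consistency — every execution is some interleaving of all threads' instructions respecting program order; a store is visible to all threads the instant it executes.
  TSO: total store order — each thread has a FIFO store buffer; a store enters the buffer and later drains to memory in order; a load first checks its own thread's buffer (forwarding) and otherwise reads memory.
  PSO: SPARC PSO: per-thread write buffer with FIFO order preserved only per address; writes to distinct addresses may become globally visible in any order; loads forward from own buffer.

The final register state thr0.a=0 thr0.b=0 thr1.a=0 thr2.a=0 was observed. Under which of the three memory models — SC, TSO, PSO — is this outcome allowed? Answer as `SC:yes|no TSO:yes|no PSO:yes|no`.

outcome vector order: (thr0.a,thr0.b,thr1.a,thr2.a)
under SC → 0000 0001 0010 0011 0100 0101 0110 0111 1010 1100 1110
under TSO → 0000 0001 0010 0011 0100 0101 0110 0111 1000 1010 1100 1110
under PSO → 0000 0001 0010 0011 0100 0101 0110 0111 1000 1010 1100 1110
target 0000 ∈ {SC,TSO,PSO}

SC:yes TSO:yes PSO:yes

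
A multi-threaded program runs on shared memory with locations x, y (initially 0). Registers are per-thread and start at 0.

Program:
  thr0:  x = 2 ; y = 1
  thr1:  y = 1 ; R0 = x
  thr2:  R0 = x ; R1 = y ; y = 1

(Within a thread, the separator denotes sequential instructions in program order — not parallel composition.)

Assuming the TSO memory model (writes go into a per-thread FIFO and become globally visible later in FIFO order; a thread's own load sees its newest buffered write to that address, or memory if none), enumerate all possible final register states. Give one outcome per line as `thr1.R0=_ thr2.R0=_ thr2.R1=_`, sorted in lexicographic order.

outcome vector order: (thr1.R0,thr2.R0,thr2.R1)
|TSO outcomes| = 8

thr1.R0=0 thr2.R0=0 thr2.R1=0
thr1.R0=0 thr2.R0=0 thr2.R1=1
thr1.R0=0 thr2.R0=2 thr2.R1=0
thr1.R0=0 thr2.R0=2 thr2.R1=1
thr1.R0=2 thr2.R0=0 thr2.R1=0
thr1.R0=2 thr2.R0=0 thr2.R1=1
thr1.R0=2 thr2.R0=2 thr2.R1=0
thr1.R0=2 thr2.R0=2 thr2.R1=1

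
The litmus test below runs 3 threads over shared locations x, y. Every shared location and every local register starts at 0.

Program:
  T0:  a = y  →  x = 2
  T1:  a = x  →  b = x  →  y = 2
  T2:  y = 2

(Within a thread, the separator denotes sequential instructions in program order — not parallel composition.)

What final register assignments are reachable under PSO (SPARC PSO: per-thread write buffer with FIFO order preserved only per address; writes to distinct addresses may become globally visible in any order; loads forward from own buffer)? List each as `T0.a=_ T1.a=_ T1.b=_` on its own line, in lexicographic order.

outcome vector order: (T0.a,T1.a,T1.b)
|PSO outcomes| = 6

T0.a=0 T1.a=0 T1.b=0
T0.a=0 T1.a=0 T1.b=2
T0.a=0 T1.a=2 T1.b=2
T0.a=2 T1.a=0 T1.b=0
T0.a=2 T1.a=0 T1.b=2
T0.a=2 T1.a=2 T1.b=2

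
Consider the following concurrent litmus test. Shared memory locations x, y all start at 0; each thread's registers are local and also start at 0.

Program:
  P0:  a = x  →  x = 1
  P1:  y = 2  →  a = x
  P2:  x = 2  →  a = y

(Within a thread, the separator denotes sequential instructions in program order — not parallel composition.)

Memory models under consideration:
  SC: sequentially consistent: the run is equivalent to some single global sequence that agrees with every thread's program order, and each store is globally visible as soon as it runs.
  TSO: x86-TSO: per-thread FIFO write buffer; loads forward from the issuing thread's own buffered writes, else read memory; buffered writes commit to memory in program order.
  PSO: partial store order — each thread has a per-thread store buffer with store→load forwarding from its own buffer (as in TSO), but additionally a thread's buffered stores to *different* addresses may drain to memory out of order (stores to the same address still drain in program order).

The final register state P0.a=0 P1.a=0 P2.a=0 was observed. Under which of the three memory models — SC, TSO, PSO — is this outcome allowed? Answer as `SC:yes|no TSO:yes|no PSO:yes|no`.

SC:no TSO:yes PSO:yes

outcome vector order: (P0.a,P1.a,P2.a)
SC: 10 outcomes — {002; 010; 012; 020; 022; 202; 210; 212; 220; 222}
TSO: 12 outcomes — {000; 002; 010; 012; 020; 022; 200; 202; 210; 212; 220; 222}
PSO: 12 outcomes — {000; 002; 010; 012; 020; 022; 200; 202; 210; 212; 220; 222}
target 000 ∈ {TSO,PSO}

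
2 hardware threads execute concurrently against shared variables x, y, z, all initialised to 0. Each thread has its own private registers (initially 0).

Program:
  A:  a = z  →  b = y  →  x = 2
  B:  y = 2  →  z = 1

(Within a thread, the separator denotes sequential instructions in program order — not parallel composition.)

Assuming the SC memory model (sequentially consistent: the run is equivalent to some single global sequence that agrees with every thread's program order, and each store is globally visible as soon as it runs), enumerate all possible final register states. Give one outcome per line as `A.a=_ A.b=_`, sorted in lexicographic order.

outcome vector order: (A.a,A.b)
|SC outcomes| = 3

A.a=0 A.b=0
A.a=0 A.b=2
A.a=1 A.b=2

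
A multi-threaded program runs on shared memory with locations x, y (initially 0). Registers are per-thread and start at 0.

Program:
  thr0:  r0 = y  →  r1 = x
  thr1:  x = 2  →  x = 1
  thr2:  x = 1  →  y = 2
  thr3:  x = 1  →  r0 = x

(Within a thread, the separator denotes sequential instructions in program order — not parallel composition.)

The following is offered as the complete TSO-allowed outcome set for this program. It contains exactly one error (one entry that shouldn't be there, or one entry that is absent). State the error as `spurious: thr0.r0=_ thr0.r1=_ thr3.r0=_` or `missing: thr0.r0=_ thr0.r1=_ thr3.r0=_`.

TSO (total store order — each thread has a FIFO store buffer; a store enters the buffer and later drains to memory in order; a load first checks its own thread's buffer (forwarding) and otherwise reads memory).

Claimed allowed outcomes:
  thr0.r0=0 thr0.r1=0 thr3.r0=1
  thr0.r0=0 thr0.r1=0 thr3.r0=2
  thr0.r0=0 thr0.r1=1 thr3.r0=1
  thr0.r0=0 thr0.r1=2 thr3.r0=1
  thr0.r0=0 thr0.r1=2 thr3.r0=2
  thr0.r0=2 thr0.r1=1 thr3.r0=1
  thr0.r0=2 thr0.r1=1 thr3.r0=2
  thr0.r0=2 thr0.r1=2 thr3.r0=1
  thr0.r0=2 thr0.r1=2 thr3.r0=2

outcome vector order: (thr0.r0,thr0.r1,thr3.r0)
TSO (10): <0 0 1> <0 0 2> <0 1 1> <0 1 2> <0 2 1> <0 2 2> <2 1 1> <2 1 2> <2 2 1> <2 2 2>
TSO∖claimed = {<0 1 2>}

missing: thr0.r0=0 thr0.r1=1 thr3.r0=2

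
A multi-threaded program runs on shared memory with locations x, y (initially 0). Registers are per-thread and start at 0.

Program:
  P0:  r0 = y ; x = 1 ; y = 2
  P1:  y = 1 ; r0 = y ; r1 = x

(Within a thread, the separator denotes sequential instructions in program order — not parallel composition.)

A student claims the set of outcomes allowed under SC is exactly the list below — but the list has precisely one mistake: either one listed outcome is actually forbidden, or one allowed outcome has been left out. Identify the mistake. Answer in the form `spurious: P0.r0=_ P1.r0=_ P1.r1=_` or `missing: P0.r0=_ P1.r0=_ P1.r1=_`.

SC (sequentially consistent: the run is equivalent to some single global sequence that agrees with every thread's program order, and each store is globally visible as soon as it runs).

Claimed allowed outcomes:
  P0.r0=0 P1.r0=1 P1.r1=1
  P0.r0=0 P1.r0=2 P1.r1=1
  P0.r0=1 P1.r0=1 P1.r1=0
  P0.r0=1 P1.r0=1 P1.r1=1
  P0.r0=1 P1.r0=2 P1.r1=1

outcome vector order: (P0.r0,P1.r0,P1.r1)
SC: 6 outcomes — {<0 1 0>; <0 1 1>; <0 2 1>; <1 1 0>; <1 1 1>; <1 2 1>}
SC∖claimed = {<0 1 0>}

missing: P0.r0=0 P1.r0=1 P1.r1=0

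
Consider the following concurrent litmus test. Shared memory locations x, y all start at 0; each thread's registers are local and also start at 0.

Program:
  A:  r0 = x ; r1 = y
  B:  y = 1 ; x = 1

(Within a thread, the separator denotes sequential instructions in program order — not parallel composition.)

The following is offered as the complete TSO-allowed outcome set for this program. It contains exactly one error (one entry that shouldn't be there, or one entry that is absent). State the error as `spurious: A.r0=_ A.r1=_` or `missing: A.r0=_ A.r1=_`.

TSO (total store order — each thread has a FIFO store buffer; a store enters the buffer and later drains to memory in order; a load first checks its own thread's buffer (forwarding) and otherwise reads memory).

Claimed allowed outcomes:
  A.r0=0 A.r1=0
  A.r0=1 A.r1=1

outcome vector order: (A.r0,A.r1)
[TSO] allowed = {<0 0>; <0 1>; <1 1>}
TSO∖claimed = {<0 1>}

missing: A.r0=0 A.r1=1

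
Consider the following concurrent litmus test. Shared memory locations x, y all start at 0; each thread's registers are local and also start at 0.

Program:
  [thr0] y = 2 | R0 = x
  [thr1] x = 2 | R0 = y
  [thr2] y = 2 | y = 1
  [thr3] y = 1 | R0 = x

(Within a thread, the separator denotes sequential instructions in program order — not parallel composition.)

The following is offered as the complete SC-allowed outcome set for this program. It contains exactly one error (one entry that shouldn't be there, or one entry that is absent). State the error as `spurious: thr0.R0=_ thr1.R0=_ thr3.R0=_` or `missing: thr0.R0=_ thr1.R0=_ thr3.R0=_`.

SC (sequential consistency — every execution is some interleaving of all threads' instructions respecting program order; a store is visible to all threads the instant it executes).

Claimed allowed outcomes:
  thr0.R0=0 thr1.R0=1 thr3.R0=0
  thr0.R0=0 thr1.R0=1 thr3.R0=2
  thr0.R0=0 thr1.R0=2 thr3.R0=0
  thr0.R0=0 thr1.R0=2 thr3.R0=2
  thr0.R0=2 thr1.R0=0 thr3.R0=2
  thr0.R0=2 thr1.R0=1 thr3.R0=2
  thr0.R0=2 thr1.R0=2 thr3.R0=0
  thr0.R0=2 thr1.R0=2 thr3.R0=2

missing: thr0.R0=2 thr1.R0=1 thr3.R0=0

outcome vector order: (thr0.R0,thr1.R0,thr3.R0)
SC: 9 outcomes — {0/1/0 0/1/2 0/2/0 0/2/2 2/0/2 2/1/0 2/1/2 2/2/0 2/2/2}
SC∖claimed = {2/1/0}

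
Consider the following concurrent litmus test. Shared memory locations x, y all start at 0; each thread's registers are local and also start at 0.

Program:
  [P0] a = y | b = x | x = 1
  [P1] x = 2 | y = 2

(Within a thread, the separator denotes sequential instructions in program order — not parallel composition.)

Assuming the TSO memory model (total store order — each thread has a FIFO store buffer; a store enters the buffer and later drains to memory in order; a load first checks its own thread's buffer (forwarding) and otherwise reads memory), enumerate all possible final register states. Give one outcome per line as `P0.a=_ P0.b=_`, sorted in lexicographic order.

outcome vector order: (P0.a,P0.b)
|TSO outcomes| = 3

P0.a=0 P0.b=0
P0.a=0 P0.b=2
P0.a=2 P0.b=2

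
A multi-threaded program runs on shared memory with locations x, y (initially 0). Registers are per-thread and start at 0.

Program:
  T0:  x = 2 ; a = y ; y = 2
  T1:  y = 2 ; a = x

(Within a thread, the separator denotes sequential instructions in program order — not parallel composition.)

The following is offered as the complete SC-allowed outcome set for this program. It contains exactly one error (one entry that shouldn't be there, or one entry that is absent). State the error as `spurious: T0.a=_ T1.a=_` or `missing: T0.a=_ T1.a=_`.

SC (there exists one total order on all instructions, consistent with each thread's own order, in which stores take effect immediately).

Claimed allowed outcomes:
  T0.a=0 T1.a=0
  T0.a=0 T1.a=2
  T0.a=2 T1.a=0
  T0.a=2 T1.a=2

spurious: T0.a=0 T1.a=0

outcome vector order: (T0.a,T1.a)
[SC] allowed = {<0 2>; <2 0>; <2 2>}
claimed∖SC = {<0 0>}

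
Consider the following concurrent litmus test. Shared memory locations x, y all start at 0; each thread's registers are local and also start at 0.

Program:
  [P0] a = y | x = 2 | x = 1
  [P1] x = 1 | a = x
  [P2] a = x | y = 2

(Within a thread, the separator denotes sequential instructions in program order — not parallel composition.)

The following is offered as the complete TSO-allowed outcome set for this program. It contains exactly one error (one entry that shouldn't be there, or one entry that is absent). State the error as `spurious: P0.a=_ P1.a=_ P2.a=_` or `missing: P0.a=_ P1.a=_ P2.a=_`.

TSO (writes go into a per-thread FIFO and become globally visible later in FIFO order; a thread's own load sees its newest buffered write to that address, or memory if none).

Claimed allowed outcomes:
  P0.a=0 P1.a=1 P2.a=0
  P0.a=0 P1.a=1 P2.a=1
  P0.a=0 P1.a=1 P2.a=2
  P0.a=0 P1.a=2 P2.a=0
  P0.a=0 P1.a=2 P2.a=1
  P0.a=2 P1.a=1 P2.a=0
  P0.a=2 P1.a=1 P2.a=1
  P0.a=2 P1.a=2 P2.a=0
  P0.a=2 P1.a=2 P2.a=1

missing: P0.a=0 P1.a=2 P2.a=2

outcome vector order: (P0.a,P1.a,P2.a)
[TSO] allowed = {(0,1,0); (0,1,1); (0,1,2); (0,2,0); (0,2,1); (0,2,2); (2,1,0); (2,1,1); (2,2,0); (2,2,1)}
TSO∖claimed = {(0,2,2)}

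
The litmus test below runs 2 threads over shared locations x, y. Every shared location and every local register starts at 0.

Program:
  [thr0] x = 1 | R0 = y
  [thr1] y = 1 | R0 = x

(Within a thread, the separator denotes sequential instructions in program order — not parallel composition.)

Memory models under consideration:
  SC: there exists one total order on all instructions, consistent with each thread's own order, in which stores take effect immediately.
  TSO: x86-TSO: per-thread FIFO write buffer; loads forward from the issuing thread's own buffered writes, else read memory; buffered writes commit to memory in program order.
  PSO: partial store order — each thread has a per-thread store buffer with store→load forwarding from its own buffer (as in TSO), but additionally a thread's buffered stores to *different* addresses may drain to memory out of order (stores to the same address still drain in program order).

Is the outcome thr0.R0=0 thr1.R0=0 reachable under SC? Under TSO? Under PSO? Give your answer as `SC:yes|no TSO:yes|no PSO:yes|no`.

SC:no TSO:yes PSO:yes

outcome vector order: (thr0.R0,thr1.R0)
SC: 3 outcomes — {01, 10, 11}
TSO: 4 outcomes — {00, 01, 10, 11}
PSO: 4 outcomes — {00, 01, 10, 11}
target 00 ∈ {TSO,PSO}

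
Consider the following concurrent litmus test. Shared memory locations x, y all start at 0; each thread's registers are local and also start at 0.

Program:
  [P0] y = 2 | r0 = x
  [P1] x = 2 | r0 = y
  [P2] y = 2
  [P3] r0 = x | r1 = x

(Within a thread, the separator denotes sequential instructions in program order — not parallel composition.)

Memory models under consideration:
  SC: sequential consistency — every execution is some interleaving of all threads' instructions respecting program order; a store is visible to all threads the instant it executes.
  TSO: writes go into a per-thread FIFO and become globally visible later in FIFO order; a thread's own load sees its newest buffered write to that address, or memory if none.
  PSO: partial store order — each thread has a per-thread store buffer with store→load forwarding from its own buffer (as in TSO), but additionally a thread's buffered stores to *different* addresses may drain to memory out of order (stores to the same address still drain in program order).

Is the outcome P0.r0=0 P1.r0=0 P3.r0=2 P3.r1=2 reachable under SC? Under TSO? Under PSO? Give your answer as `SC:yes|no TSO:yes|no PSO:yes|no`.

SC:no TSO:yes PSO:yes

outcome vector order: (P0.r0,P1.r0,P3.r0,P3.r1)
SC: 9 outcomes — {<0 2 0 0>; <0 2 0 2>; <0 2 2 2>; <2 0 0 0>; <2 0 0 2>; <2 0 2 2>; <2 2 0 0>; <2 2 0 2>; <2 2 2 2>}
TSO: 12 outcomes — {<0 0 0 0>; <0 0 0 2>; <0 0 2 2>; <0 2 0 0>; <0 2 0 2>; <0 2 2 2>; <2 0 0 0>; <2 0 0 2>; <2 0 2 2>; <2 2 0 0>; <2 2 0 2>; <2 2 2 2>}
PSO: 12 outcomes — {<0 0 0 0>; <0 0 0 2>; <0 0 2 2>; <0 2 0 0>; <0 2 0 2>; <0 2 2 2>; <2 0 0 0>; <2 0 0 2>; <2 0 2 2>; <2 2 0 0>; <2 2 0 2>; <2 2 2 2>}
target <0 0 2 2> ∈ {TSO,PSO}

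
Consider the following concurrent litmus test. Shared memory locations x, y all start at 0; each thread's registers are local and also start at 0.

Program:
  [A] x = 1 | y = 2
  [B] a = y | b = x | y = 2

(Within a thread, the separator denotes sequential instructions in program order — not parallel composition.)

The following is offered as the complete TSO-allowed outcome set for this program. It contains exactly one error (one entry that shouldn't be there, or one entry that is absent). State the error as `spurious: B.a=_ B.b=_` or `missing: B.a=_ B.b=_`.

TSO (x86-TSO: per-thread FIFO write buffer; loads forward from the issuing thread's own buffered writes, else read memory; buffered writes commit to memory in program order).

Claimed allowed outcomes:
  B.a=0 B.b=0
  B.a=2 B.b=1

missing: B.a=0 B.b=1

outcome vector order: (B.a,B.b)
TSO (3): (0,0), (0,1), (2,1)
TSO∖claimed = {(0,1)}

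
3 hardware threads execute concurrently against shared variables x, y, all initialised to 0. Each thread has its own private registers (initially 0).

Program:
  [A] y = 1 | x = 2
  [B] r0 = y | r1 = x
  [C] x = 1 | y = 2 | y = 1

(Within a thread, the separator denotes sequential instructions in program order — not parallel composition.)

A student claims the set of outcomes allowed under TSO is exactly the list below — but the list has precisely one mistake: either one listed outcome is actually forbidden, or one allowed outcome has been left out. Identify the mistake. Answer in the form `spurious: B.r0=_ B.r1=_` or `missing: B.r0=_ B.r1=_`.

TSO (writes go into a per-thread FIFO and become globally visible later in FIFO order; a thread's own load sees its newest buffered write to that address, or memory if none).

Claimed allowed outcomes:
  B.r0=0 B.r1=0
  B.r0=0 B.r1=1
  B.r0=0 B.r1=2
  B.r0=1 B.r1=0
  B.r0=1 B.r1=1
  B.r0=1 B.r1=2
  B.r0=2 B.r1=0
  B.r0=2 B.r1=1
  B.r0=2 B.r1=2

outcome vector order: (B.r0,B.r1)
TSO: 8 outcomes — {0/0; 0/1; 0/2; 1/0; 1/1; 1/2; 2/1; 2/2}
claimed∖TSO = {2/0}

spurious: B.r0=2 B.r1=0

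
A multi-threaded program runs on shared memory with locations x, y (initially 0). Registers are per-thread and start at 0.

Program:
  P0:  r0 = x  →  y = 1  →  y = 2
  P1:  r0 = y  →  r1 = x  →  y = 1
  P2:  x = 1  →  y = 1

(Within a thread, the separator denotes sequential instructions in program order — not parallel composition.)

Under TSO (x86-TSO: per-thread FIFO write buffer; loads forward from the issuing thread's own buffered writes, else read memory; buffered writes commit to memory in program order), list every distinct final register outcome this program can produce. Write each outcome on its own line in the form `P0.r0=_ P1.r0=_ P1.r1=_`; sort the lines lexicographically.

P0.r0=0 P1.r0=0 P1.r1=0
P0.r0=0 P1.r0=0 P1.r1=1
P0.r0=0 P1.r0=1 P1.r1=0
P0.r0=0 P1.r0=1 P1.r1=1
P0.r0=0 P1.r0=2 P1.r1=0
P0.r0=0 P1.r0=2 P1.r1=1
P0.r0=1 P1.r0=0 P1.r1=0
P0.r0=1 P1.r0=0 P1.r1=1
P0.r0=1 P1.r0=1 P1.r1=1
P0.r0=1 P1.r0=2 P1.r1=1

outcome vector order: (P0.r0,P1.r0,P1.r1)
|TSO outcomes| = 10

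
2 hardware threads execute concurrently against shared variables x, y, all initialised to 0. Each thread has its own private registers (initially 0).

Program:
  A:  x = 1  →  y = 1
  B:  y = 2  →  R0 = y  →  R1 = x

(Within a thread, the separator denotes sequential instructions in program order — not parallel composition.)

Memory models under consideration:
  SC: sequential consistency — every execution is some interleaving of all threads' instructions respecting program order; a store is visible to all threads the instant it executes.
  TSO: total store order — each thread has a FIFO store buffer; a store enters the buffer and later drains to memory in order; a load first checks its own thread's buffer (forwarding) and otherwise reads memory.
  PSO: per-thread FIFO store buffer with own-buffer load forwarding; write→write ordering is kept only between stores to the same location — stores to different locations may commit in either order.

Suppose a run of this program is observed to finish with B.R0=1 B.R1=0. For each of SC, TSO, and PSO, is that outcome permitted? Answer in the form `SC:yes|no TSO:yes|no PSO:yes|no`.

outcome vector order: (B.R0,B.R1)
[SC] allowed = {<1 1>; <2 0>; <2 1>}
[TSO] allowed = {<1 1>; <2 0>; <2 1>}
[PSO] allowed = {<1 0>; <1 1>; <2 0>; <2 1>}
target <1 0> ∈ {PSO}

SC:no TSO:no PSO:yes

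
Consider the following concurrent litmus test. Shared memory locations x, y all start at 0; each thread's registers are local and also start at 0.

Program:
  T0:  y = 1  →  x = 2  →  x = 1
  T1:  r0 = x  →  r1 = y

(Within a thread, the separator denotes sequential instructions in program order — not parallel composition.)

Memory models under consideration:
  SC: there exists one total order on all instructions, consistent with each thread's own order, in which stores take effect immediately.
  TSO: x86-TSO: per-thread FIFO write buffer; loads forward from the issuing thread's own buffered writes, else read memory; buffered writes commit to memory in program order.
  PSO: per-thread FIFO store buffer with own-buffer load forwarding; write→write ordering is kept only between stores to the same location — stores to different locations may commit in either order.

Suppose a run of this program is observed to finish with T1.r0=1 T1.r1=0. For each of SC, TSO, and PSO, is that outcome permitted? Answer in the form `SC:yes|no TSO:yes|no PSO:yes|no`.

SC:no TSO:no PSO:yes

outcome vector order: (T1.r0,T1.r1)
SC (4): 00 01 11 21
TSO (4): 00 01 11 21
PSO (6): 00 01 10 11 20 21
target 10 ∈ {PSO}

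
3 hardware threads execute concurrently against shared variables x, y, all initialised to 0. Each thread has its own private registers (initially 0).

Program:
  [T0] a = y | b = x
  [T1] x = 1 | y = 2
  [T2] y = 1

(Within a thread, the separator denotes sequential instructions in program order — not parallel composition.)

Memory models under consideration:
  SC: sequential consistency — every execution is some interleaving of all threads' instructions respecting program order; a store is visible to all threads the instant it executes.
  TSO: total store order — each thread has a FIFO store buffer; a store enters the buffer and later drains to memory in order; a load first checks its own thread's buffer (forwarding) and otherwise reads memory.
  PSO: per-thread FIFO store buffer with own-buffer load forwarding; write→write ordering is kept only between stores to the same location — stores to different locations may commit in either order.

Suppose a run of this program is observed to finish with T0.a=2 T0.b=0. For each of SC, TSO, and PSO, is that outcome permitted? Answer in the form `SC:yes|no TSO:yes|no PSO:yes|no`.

SC:no TSO:no PSO:yes

outcome vector order: (T0.a,T0.b)
SC: 5 outcomes — {0/0 0/1 1/0 1/1 2/1}
TSO: 5 outcomes — {0/0 0/1 1/0 1/1 2/1}
PSO: 6 outcomes — {0/0 0/1 1/0 1/1 2/0 2/1}
target 2/0 ∈ {PSO}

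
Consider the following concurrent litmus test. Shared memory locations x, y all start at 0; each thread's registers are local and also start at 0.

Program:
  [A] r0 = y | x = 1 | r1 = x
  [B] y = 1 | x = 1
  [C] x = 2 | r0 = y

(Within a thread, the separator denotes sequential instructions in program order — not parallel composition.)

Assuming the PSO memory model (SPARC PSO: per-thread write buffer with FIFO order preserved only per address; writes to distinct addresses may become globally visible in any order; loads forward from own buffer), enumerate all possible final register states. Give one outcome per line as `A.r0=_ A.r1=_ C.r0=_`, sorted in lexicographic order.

A.r0=0 A.r1=1 C.r0=0
A.r0=0 A.r1=1 C.r0=1
A.r0=0 A.r1=2 C.r0=0
A.r0=0 A.r1=2 C.r0=1
A.r0=1 A.r1=1 C.r0=0
A.r0=1 A.r1=1 C.r0=1
A.r0=1 A.r1=2 C.r0=0
A.r0=1 A.r1=2 C.r0=1

outcome vector order: (A.r0,A.r1,C.r0)
|PSO outcomes| = 8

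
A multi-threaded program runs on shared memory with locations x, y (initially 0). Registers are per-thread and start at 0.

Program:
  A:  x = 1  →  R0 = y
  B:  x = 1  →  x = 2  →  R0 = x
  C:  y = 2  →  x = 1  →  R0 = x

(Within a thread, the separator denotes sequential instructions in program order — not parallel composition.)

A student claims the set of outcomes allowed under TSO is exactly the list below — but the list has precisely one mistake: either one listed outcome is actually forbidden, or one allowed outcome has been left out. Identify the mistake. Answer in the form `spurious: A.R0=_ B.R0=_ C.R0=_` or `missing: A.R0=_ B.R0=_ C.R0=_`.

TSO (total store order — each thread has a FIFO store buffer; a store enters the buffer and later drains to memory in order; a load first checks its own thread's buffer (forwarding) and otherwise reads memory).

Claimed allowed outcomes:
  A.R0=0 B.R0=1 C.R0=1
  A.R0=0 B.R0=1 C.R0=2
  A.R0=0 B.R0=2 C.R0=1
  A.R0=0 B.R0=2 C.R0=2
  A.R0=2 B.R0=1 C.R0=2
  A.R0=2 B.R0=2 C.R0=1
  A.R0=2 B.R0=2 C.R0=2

missing: A.R0=2 B.R0=1 C.R0=1

outcome vector order: (A.R0,B.R0,C.R0)
TSO (8): 011; 012; 021; 022; 211; 212; 221; 222
TSO∖claimed = {211}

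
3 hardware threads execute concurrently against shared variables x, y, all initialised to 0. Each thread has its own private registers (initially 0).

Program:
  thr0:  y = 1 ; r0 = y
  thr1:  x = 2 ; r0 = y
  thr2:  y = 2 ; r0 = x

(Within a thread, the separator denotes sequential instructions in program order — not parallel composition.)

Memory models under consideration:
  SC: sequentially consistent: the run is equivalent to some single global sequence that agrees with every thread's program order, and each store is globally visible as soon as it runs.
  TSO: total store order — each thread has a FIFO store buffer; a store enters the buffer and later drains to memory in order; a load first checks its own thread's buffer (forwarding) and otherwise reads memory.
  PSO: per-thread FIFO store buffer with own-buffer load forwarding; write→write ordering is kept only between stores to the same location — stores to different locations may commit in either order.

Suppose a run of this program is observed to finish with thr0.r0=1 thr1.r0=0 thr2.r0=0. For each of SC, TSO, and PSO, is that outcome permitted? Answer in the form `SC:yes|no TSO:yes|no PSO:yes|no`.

outcome vector order: (thr0.r0,thr1.r0,thr2.r0)
SC: 9 outcomes — {<1 0 2> <1 1 0> <1 1 2> <1 2 0> <1 2 2> <2 0 2> <2 1 2> <2 2 0> <2 2 2>}
TSO: 12 outcomes — {<1 0 0> <1 0 2> <1 1 0> <1 1 2> <1 2 0> <1 2 2> <2 0 0> <2 0 2> <2 1 0> <2 1 2> <2 2 0> <2 2 2>}
PSO: 12 outcomes — {<1 0 0> <1 0 2> <1 1 0> <1 1 2> <1 2 0> <1 2 2> <2 0 0> <2 0 2> <2 1 0> <2 1 2> <2 2 0> <2 2 2>}
target <1 0 0> ∈ {TSO,PSO}

SC:no TSO:yes PSO:yes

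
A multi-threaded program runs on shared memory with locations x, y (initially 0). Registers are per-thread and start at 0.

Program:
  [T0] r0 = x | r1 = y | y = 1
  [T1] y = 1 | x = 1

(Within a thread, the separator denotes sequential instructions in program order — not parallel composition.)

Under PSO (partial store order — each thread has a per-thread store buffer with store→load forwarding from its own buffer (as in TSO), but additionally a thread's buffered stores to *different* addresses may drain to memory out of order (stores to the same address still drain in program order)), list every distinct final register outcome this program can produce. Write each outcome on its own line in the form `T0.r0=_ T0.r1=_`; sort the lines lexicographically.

outcome vector order: (T0.r0,T0.r1)
|PSO outcomes| = 4

T0.r0=0 T0.r1=0
T0.r0=0 T0.r1=1
T0.r0=1 T0.r1=0
T0.r0=1 T0.r1=1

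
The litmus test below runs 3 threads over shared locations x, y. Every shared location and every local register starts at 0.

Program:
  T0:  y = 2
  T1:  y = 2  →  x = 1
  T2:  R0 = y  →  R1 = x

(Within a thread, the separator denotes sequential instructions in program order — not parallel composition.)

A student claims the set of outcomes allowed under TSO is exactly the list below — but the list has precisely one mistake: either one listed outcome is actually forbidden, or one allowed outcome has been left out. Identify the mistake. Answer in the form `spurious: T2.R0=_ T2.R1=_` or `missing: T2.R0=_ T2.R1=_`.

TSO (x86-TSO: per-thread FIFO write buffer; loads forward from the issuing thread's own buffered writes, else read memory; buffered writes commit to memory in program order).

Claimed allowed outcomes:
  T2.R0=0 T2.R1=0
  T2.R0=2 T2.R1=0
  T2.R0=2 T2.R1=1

outcome vector order: (T2.R0,T2.R1)
under TSO → <0 0> <0 1> <2 0> <2 1>
TSO∖claimed = {<0 1>}

missing: T2.R0=0 T2.R1=1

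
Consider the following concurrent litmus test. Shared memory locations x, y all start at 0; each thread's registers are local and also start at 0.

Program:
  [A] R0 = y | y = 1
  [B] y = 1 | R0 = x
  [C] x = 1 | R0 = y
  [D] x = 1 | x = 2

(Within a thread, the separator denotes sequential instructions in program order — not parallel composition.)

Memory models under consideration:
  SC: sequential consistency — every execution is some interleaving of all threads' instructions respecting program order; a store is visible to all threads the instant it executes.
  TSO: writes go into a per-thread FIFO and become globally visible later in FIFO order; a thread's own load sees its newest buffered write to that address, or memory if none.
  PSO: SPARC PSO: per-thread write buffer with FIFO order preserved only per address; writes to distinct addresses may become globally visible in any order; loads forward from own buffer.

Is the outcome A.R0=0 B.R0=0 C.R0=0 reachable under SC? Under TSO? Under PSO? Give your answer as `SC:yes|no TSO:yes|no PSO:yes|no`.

SC:no TSO:yes PSO:yes

outcome vector order: (A.R0,B.R0,C.R0)
SC (10): <0 0 1>, <0 1 0>, <0 1 1>, <0 2 0>, <0 2 1>, <1 0 1>, <1 1 0>, <1 1 1>, <1 2 0>, <1 2 1>
TSO (12): <0 0 0>, <0 0 1>, <0 1 0>, <0 1 1>, <0 2 0>, <0 2 1>, <1 0 0>, <1 0 1>, <1 1 0>, <1 1 1>, <1 2 0>, <1 2 1>
PSO (12): <0 0 0>, <0 0 1>, <0 1 0>, <0 1 1>, <0 2 0>, <0 2 1>, <1 0 0>, <1 0 1>, <1 1 0>, <1 1 1>, <1 2 0>, <1 2 1>
target <0 0 0> ∈ {TSO,PSO}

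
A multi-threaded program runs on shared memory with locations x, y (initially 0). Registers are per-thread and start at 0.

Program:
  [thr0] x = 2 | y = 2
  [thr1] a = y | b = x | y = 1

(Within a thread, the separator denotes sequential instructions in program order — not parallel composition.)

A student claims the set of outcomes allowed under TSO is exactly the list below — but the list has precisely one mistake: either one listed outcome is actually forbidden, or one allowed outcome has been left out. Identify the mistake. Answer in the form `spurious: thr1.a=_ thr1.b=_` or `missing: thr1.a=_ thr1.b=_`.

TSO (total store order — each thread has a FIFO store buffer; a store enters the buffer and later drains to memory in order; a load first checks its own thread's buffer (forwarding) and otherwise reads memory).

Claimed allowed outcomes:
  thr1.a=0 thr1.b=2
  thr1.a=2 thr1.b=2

missing: thr1.a=0 thr1.b=0

outcome vector order: (thr1.a,thr1.b)
TSO (3): <0 0>, <0 2>, <2 2>
TSO∖claimed = {<0 0>}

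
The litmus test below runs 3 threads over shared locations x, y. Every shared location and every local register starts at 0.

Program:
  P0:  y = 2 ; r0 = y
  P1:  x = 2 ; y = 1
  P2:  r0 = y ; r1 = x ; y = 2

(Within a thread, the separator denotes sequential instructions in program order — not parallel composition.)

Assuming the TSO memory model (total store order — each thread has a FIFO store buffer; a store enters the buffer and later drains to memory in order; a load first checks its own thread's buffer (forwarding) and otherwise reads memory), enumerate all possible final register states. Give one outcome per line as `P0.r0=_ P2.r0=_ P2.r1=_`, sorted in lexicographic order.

P0.r0=1 P2.r0=0 P2.r1=0
P0.r0=1 P2.r0=0 P2.r1=2
P0.r0=1 P2.r0=1 P2.r1=2
P0.r0=1 P2.r0=2 P2.r1=0
P0.r0=1 P2.r0=2 P2.r1=2
P0.r0=2 P2.r0=0 P2.r1=0
P0.r0=2 P2.r0=0 P2.r1=2
P0.r0=2 P2.r0=1 P2.r1=2
P0.r0=2 P2.r0=2 P2.r1=0
P0.r0=2 P2.r0=2 P2.r1=2

outcome vector order: (P0.r0,P2.r0,P2.r1)
|TSO outcomes| = 10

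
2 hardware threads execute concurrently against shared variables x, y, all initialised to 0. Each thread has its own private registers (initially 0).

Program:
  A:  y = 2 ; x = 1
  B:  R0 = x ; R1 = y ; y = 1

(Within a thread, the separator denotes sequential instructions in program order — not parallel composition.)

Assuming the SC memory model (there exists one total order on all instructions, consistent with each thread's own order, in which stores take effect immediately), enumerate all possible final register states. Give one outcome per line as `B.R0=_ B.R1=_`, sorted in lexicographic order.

B.R0=0 B.R1=0
B.R0=0 B.R1=2
B.R0=1 B.R1=2

outcome vector order: (B.R0,B.R1)
|SC outcomes| = 3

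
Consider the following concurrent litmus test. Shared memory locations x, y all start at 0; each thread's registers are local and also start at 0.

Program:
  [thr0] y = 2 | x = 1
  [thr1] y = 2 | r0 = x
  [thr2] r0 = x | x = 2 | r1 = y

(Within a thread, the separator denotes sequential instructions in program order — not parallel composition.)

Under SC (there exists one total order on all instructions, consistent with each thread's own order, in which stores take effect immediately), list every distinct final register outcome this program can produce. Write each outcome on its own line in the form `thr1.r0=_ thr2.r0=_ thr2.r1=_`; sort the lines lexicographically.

thr1.r0=0 thr2.r0=0 thr2.r1=2
thr1.r0=0 thr2.r0=1 thr2.r1=2
thr1.r0=1 thr2.r0=0 thr2.r1=0
thr1.r0=1 thr2.r0=0 thr2.r1=2
thr1.r0=1 thr2.r0=1 thr2.r1=2
thr1.r0=2 thr2.r0=0 thr2.r1=0
thr1.r0=2 thr2.r0=0 thr2.r1=2
thr1.r0=2 thr2.r0=1 thr2.r1=2

outcome vector order: (thr1.r0,thr2.r0,thr2.r1)
|SC outcomes| = 8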